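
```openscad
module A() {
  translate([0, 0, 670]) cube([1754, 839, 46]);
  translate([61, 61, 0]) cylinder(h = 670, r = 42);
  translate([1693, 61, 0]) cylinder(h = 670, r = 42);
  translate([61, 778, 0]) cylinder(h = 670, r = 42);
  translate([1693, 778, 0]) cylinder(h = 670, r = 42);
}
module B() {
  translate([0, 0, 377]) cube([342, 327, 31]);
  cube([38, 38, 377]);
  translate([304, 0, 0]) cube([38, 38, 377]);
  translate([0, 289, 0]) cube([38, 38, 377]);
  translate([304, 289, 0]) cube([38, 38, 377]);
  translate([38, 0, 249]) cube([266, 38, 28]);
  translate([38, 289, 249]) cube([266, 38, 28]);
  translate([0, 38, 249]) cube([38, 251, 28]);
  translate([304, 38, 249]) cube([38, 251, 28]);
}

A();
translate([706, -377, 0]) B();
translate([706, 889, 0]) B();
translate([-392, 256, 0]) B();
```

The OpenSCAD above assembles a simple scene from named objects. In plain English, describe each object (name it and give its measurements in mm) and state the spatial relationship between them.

A is a table: top 1754 mm (x) × 839 mm (y), 46 mm thick, upper face at z = 716 mm, on four round legs of 84 mm diameter, each leg's bounding box inset 19 mm from the nearest pair of top edges, running from z = 0 to the bottom of the top.

B is a four-legged stool. The seat is a 342×327×31 mm slab whose top surface is at z = 408 mm; four square legs, each 38×38 mm in cross-section, run from the floor (z = 0) to the underside of the seat, each flush with a corner of the seat. Four stretchers, 38 mm wide and 28 mm tall, connect adjacent legs with their undersides at z = 249 mm, each running between the inner faces of the legs it joins and aligned with the legs' outer faces on the other axis.

Three stools sit around the table at the −y, +y, −x sides.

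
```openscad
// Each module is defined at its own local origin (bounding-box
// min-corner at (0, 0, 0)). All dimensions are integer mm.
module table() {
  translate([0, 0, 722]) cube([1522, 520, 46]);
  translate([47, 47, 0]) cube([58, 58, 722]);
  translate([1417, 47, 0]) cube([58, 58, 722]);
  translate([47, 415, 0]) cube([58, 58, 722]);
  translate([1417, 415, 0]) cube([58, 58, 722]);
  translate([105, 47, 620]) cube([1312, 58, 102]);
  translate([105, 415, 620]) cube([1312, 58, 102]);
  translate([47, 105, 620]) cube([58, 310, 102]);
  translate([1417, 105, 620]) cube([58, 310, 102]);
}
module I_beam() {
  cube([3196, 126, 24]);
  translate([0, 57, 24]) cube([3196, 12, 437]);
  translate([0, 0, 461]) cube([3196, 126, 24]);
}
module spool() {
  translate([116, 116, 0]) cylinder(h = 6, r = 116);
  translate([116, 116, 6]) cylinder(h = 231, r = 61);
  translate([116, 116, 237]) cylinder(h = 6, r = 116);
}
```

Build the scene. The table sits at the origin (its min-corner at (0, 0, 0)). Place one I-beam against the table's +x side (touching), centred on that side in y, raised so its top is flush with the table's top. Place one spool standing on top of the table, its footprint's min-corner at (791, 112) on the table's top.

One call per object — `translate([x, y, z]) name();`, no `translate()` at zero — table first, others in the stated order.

table();
translate([1522, 197, 283]) I_beam();
translate([791, 112, 768]) spool();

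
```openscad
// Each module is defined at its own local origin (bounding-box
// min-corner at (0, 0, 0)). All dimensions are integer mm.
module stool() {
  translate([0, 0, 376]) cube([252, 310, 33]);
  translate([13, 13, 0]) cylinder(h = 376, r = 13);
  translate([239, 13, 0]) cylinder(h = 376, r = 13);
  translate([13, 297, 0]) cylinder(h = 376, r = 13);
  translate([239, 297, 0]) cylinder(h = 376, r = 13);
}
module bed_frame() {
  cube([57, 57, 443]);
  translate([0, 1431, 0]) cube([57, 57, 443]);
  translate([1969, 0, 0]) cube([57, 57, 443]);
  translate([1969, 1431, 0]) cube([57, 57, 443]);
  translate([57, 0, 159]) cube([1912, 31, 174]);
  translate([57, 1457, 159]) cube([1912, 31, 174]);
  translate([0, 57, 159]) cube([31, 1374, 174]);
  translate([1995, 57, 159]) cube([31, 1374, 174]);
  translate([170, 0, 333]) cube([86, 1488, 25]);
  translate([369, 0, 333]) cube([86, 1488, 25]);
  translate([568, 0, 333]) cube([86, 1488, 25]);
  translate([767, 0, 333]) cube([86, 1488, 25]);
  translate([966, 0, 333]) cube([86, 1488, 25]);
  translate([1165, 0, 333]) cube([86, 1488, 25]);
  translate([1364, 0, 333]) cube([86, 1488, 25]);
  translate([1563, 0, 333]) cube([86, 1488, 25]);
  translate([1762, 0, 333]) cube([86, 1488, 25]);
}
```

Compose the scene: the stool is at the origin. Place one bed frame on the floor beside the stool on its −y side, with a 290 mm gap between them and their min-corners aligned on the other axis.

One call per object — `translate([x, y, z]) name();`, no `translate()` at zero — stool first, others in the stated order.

stool();
translate([0, -1778, 0]) bed_frame();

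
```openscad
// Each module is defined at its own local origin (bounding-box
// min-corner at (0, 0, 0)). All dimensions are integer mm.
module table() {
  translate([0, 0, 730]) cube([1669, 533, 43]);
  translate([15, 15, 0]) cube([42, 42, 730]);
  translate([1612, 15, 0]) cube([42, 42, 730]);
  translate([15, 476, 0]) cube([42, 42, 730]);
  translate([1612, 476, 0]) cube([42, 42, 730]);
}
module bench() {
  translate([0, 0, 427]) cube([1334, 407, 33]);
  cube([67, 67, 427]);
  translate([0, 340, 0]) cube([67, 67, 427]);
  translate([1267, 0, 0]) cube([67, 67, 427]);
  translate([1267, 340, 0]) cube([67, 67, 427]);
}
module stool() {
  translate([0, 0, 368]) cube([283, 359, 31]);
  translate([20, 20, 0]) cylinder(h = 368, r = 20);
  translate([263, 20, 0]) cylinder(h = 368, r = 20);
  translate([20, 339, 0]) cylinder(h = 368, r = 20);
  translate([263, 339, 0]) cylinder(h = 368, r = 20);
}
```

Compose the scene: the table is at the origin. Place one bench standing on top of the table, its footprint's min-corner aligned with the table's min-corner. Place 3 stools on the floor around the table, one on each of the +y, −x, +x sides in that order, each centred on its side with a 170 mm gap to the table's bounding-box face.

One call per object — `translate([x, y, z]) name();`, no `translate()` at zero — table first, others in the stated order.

table();
translate([0, 0, 773]) bench();
translate([693, 703, 0]) stool();
translate([-453, 87, 0]) stool();
translate([1839, 87, 0]) stool();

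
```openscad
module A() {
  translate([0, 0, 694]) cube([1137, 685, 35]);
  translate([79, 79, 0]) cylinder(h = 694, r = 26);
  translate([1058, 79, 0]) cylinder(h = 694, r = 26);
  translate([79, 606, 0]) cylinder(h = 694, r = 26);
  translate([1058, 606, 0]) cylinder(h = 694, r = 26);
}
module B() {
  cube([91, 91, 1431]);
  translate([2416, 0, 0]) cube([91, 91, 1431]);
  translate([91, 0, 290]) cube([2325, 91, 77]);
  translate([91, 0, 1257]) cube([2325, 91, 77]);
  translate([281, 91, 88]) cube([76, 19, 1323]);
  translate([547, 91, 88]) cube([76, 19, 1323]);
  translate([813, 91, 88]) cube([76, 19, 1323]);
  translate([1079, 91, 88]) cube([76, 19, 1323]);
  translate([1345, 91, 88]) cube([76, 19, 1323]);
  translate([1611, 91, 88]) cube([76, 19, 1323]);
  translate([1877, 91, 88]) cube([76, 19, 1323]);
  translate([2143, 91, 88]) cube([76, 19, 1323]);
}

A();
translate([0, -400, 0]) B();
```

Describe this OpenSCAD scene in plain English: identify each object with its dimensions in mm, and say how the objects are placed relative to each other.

A is a table with a 1137×685 mm rectangular top, 35 mm thick, top surface at z = 729 mm, supported by four round legs of 52 mm diameter, each leg's bounding box inset 53 mm from the nearest pair of top edges, running from the floor.

B is a fence section. Two 91×91 mm posts, 1431 mm tall, stand on the floor with a clear span of 2325 mm between their inner faces. Two horizontal rails of 91×77 mm section span the gap between the posts with their undersides at z = 290 mm and z = 1257 mm, flush with the posts' −y face. 8 pickets, each 76 mm wide, 19 mm thick and 1323 mm tall, are fixed to the +y face of the rails with their bottoms at z = 88 mm, evenly spaced across the span with equal gaps (rounded down to the nearest mm) at the −x end and between each pair — any rounding remainder accumulates at the +x end.

The fence section is on the floor beside the table on its −y side.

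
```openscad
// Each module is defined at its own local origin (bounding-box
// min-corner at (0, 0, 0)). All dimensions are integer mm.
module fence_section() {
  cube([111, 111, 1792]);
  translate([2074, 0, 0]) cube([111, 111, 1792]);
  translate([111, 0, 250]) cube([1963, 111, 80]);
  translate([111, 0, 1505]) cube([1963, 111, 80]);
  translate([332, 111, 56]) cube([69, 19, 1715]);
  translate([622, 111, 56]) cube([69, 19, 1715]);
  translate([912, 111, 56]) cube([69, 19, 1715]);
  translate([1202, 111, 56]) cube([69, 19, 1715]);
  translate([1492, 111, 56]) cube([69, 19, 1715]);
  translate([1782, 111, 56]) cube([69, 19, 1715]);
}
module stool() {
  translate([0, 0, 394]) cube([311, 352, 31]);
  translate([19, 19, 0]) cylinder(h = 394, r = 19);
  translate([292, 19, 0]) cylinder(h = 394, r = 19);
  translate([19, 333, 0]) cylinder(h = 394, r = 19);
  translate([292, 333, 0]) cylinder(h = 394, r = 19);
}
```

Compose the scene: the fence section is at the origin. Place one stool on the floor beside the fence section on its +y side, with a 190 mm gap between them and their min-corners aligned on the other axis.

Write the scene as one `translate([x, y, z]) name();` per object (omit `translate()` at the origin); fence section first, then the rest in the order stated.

fence_section();
translate([0, 320, 0]) stool();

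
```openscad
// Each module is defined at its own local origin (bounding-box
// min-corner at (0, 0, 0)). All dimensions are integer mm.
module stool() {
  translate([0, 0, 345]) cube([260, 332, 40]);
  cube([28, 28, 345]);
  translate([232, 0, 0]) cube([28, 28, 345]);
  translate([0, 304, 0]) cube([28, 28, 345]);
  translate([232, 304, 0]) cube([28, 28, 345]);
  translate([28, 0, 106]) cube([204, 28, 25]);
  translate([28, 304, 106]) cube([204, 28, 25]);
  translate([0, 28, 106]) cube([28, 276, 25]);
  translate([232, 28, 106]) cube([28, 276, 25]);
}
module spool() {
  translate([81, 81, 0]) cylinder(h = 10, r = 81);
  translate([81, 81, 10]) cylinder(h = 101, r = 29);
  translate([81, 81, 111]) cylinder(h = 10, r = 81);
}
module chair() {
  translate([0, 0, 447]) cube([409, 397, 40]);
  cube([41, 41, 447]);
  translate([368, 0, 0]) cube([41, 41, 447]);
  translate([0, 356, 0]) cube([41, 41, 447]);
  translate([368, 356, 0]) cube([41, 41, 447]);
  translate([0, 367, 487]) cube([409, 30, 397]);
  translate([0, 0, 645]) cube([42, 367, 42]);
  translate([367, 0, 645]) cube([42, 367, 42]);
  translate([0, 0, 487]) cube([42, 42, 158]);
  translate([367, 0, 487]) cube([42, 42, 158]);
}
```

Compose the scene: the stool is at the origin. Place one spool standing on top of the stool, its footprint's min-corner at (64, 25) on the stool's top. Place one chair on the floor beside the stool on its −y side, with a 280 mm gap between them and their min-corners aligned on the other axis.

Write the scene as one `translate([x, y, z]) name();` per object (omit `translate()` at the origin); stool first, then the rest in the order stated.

stool();
translate([64, 25, 385]) spool();
translate([0, -677, 0]) chair();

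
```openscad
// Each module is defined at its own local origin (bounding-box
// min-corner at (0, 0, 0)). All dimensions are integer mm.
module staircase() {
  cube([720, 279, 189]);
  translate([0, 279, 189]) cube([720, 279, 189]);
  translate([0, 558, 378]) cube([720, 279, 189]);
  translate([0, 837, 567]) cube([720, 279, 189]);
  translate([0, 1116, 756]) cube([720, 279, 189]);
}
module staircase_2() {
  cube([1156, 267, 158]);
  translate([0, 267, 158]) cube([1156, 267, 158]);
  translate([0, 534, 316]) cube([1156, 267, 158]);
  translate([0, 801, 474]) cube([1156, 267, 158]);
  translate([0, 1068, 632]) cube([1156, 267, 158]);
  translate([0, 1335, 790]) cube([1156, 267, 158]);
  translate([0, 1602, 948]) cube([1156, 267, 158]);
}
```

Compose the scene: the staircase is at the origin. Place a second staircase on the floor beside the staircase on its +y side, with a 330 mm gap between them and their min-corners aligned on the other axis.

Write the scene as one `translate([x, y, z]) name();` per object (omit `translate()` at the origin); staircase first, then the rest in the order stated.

staircase();
translate([0, 1725, 0]) staircase_2();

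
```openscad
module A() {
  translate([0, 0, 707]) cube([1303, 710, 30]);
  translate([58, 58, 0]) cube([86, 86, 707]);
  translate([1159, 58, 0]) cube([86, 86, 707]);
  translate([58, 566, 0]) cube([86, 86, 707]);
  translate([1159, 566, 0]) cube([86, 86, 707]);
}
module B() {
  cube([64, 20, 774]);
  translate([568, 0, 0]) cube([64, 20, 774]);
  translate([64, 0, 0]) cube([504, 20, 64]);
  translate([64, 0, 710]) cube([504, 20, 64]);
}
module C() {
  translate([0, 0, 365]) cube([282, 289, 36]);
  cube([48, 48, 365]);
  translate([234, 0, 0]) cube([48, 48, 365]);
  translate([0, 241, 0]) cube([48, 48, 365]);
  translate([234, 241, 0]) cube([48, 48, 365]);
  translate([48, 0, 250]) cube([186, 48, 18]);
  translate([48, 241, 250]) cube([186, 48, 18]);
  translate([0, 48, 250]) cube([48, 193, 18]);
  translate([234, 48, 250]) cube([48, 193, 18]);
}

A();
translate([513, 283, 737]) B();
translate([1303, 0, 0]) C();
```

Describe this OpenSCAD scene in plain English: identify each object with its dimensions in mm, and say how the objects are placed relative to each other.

A is a table: top 1303 mm (x) × 710 mm (y), 30 mm thick, upper face at z = 737 mm, on four 86×86 mm square legs, each inset 58 mm from the nearest pair of top edges, running from z = 0 to the bottom of the top.

B is a rectangular picture frame lying in the x–z plane (depth along y). The opening is 504 mm wide (x) by 646 mm tall (z), surrounded by a border 64 mm wide on all four sides. The frame is 20 mm deep and is made of two full-height vertical stiles with two horizontal rails fitted between them.

C is a four-legged stool. The seat is 282×289 mm, 36 mm thick, top at z = 401 mm. It stands on four square legs, each 48×48 mm in cross-section, from z = 0 to the seat underside, each flush with a corner of the seat. Four stretchers, 48 mm wide and 18 mm tall, connect adjacent legs with their undersides at z = 250 mm, each running between the inner faces of the legs it joins and aligned with the legs' outer faces on the other axis.

The picture frame is on top of the table. The stool is against the table's +x side, with their −y faces flush.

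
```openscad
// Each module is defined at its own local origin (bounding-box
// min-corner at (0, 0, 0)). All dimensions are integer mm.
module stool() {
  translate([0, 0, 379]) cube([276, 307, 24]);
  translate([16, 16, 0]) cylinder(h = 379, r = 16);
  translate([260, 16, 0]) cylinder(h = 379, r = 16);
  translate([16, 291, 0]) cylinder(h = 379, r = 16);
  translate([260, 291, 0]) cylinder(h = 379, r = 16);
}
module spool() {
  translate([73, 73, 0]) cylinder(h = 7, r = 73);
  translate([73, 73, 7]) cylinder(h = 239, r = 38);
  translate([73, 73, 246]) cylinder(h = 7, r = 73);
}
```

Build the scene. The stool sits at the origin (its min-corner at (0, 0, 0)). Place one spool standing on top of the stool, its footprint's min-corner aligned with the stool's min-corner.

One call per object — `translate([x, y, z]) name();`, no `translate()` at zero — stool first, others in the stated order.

stool();
translate([0, 0, 403]) spool();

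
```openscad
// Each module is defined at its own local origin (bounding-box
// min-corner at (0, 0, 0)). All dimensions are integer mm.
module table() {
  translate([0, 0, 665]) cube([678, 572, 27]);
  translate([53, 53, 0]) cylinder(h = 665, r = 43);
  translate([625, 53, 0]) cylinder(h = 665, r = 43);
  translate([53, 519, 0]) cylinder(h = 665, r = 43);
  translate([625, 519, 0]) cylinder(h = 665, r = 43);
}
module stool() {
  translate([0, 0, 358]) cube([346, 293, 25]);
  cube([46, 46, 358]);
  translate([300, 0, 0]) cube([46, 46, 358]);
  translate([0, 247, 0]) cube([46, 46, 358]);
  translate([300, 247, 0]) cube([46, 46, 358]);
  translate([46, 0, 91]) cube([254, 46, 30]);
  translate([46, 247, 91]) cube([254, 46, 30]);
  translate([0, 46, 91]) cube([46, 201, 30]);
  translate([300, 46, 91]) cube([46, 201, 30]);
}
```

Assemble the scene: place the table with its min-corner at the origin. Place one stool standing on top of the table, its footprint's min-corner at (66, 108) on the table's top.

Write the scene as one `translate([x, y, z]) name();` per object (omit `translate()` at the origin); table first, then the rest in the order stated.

table();
translate([66, 108, 692]) stool();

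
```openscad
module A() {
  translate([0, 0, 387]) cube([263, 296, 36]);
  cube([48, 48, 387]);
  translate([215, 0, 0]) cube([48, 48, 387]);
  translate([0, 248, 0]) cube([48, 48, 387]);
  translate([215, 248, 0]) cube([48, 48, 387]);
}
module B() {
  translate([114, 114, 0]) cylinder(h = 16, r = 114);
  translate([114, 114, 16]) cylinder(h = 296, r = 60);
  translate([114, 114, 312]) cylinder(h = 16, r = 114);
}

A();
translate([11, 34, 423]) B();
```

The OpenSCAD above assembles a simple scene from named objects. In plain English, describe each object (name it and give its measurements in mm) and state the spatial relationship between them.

A is a simple wooden stool: a rectangular seat 263 mm (x) by 296 mm (y), 36 mm thick, top face at z = 423 mm, on four square legs, each 48×48 mm in cross-section. The legs rest on z = 0, each flush with a corner of the seat.

B is a spool: two coaxial disc flanges of radius 114 mm and thickness 16 mm, joined by a core cylinder of radius 60 mm and height 296 mm. The lower flange rests on z = 0 and the three cylinders share a vertical axis.

The spool is on top of the stool.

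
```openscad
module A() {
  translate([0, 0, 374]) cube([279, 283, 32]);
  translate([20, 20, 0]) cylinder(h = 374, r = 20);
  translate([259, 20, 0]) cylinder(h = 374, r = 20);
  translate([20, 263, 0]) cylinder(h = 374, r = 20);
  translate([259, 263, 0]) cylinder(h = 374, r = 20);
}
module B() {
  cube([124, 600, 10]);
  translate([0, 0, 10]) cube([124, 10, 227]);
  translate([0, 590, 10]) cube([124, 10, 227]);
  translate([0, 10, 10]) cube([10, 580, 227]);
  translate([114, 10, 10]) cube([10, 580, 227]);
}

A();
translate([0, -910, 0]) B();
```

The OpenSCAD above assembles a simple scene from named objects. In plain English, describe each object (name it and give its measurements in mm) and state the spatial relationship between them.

A is a simple wooden stool: a rectangular seat 279 mm (x) by 283 mm (y), 32 mm thick, top face at z = 406 mm, on four round legs, each 40 mm in diameter. The legs rest on z = 0, each leg's axis is inset half a diameter from the nearest pair of seat edges (so the leg's bounding box is flush with the corner).

B is an open-topped rectangular box: outside dimensions 124×600×237 mm, with a uniform wall and base thickness of 10 mm. The base is a full 124×600 slab on the floor; four walls sit on top of the base. The front and back walls (the −y and +y sides) span the full width; the two side walls fit between them.

The open box is on the floor beside the stool on its −y side.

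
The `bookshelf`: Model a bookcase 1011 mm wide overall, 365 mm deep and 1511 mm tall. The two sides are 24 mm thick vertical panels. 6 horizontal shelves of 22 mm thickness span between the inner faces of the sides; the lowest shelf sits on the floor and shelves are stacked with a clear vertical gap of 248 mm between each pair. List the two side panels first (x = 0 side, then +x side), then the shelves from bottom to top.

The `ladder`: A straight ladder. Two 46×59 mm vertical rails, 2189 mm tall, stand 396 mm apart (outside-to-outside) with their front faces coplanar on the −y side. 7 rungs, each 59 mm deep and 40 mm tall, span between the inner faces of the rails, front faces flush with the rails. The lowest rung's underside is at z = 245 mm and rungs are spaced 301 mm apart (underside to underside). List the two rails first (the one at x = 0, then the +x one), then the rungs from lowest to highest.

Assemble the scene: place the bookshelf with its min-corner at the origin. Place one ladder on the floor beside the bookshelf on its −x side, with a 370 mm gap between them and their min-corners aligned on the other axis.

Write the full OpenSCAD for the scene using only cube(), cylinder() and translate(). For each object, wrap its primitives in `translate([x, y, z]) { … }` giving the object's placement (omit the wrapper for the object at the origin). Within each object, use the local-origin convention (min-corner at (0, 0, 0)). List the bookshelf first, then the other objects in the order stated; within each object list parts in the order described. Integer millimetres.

cube([24, 365, 1511]);
translate([987, 0, 0]) cube([24, 365, 1511]);
translate([24, 0, 0]) cube([963, 365, 22]);
translate([24, 0, 270]) cube([963, 365, 22]);
translate([24, 0, 540]) cube([963, 365, 22]);
translate([24, 0, 810]) cube([963, 365, 22]);
translate([24, 0, 1080]) cube([963, 365, 22]);
translate([24, 0, 1350]) cube([963, 365, 22]);
translate([-766, 0, 0]) {
  cube([46, 59, 2189]);
  translate([350, 0, 0]) cube([46, 59, 2189]);
  translate([46, 0, 245]) cube([304, 59, 40]);
  translate([46, 0, 546]) cube([304, 59, 40]);
  translate([46, 0, 847]) cube([304, 59, 40]);
  translate([46, 0, 1148]) cube([304, 59, 40]);
  translate([46, 0, 1449]) cube([304, 59, 40]);
  translate([46, 0, 1750]) cube([304, 59, 40]);
  translate([46, 0, 2051]) cube([304, 59, 40]);
}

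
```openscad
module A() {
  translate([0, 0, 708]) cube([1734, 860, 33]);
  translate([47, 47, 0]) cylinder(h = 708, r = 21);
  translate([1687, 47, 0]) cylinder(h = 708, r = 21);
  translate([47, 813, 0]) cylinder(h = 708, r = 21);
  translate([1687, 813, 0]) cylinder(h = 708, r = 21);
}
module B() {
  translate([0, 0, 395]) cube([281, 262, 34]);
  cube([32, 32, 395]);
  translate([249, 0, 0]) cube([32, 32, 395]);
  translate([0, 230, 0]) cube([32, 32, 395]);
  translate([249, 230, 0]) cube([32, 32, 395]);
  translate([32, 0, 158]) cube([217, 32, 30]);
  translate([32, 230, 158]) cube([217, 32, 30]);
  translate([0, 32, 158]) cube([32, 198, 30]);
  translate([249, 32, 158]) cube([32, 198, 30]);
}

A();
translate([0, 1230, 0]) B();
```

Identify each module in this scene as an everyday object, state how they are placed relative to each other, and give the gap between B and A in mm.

A is a table. B is a stool. The stool is on the floor beside the table on its +y side. The gap between the stool and the table is 370 mm.

The stool's nearest face is 370 mm from the table's +y face.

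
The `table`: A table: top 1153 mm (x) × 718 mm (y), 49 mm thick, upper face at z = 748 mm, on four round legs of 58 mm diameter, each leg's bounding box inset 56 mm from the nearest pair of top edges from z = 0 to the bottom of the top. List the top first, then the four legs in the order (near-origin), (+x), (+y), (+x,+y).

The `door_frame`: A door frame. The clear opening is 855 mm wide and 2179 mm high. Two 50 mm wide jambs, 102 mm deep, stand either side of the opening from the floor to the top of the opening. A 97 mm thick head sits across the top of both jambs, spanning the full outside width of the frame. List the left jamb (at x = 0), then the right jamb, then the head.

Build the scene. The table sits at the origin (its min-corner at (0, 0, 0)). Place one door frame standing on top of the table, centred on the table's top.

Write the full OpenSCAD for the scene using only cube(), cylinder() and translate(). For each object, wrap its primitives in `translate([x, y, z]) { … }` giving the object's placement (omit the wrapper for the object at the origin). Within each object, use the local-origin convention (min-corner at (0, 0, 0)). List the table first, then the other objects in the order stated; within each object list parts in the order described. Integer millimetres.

translate([0, 0, 699]) cube([1153, 718, 49]);
translate([85, 85, 0]) cylinder(h = 699, r = 29);
translate([1068, 85, 0]) cylinder(h = 699, r = 29);
translate([85, 633, 0]) cylinder(h = 699, r = 29);
translate([1068, 633, 0]) cylinder(h = 699, r = 29);
translate([99, 308, 748]) {
  cube([50, 102, 2179]);
  translate([905, 0, 0]) cube([50, 102, 2179]);
  translate([0, 0, 2179]) cube([955, 102, 97]);
}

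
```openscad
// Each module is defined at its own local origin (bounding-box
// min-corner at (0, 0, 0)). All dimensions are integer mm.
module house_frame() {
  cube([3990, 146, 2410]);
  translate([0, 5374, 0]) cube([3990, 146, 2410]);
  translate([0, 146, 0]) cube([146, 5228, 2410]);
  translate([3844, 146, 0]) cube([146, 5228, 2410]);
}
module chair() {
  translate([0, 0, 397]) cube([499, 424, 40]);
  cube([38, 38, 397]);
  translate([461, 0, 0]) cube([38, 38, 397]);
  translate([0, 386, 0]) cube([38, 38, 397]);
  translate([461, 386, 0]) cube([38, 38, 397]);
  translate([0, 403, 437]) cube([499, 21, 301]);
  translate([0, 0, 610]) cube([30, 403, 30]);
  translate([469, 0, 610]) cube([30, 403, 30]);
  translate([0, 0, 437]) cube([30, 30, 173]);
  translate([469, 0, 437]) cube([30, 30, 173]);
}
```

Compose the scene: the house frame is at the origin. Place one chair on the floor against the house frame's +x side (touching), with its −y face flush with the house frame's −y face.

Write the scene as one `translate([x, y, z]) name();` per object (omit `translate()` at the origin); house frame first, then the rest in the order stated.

house_frame();
translate([3990, 0, 0]) chair();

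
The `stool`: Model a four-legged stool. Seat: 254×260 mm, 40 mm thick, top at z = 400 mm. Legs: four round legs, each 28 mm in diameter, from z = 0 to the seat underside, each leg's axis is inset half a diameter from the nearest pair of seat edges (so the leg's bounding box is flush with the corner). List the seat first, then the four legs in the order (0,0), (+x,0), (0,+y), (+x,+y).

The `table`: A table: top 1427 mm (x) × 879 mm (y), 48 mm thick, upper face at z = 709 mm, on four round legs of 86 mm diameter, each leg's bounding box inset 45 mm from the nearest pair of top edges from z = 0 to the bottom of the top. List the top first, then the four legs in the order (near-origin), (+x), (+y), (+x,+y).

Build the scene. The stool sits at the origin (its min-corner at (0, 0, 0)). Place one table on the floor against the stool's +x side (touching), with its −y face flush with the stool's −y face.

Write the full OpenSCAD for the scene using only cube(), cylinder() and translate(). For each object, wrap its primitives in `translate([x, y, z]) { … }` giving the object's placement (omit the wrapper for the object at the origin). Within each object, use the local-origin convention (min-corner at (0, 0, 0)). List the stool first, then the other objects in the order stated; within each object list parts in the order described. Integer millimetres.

translate([0, 0, 360]) cube([254, 260, 40]);
translate([14, 14, 0]) cylinder(h = 360, r = 14);
translate([240, 14, 0]) cylinder(h = 360, r = 14);
translate([14, 246, 0]) cylinder(h = 360, r = 14);
translate([240, 246, 0]) cylinder(h = 360, r = 14);
translate([254, 0, 0]) {
  translate([0, 0, 661]) cube([1427, 879, 48]);
  translate([88, 88, 0]) cylinder(h = 661, r = 43);
  translate([1339, 88, 0]) cylinder(h = 661, r = 43);
  translate([88, 791, 0]) cylinder(h = 661, r = 43);
  translate([1339, 791, 0]) cylinder(h = 661, r = 43);
}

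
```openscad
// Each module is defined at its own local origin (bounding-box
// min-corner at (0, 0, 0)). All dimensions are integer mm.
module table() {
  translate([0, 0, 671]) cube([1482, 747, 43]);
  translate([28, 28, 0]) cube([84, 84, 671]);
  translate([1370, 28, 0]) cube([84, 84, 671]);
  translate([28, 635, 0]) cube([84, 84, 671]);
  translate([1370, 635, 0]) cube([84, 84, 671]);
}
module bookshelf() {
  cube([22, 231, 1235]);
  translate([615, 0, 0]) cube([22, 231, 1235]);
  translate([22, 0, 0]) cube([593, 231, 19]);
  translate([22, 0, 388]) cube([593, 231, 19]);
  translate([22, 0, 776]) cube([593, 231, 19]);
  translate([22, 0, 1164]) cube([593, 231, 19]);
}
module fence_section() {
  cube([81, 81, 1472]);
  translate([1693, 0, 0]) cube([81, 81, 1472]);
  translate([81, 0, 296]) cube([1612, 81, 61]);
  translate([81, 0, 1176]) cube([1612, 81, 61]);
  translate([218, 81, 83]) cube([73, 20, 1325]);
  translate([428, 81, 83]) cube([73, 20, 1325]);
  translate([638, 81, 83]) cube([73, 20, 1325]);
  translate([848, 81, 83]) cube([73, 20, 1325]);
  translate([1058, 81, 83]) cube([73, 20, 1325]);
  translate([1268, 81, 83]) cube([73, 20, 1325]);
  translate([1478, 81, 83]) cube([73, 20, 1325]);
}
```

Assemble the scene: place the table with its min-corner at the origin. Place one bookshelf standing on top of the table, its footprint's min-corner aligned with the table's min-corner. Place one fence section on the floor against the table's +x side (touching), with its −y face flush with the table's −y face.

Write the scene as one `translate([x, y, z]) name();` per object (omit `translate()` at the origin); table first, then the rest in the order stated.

table();
translate([0, 0, 714]) bookshelf();
translate([1482, 0, 0]) fence_section();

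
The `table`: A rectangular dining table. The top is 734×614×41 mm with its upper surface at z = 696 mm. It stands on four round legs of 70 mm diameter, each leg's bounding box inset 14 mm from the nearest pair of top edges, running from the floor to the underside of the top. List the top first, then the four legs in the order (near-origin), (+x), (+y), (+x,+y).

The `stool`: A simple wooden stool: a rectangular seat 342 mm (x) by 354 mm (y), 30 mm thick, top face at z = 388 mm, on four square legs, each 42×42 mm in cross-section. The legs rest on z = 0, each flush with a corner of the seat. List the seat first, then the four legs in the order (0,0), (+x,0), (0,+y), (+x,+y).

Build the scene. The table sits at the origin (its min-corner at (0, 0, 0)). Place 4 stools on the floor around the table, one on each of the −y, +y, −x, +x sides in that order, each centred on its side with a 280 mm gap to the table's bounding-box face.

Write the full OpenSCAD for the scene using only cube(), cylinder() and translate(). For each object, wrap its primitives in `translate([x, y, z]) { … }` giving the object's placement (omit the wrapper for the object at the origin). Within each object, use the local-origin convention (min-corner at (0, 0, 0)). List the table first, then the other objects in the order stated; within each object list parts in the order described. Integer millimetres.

translate([0, 0, 655]) cube([734, 614, 41]);
translate([49, 49, 0]) cylinder(h = 655, r = 35);
translate([685, 49, 0]) cylinder(h = 655, r = 35);
translate([49, 565, 0]) cylinder(h = 655, r = 35);
translate([685, 565, 0]) cylinder(h = 655, r = 35);
translate([196, -634, 0]) {
  translate([0, 0, 358]) cube([342, 354, 30]);
  cube([42, 42, 358]);
  translate([300, 0, 0]) cube([42, 42, 358]);
  translate([0, 312, 0]) cube([42, 42, 358]);
  translate([300, 312, 0]) cube([42, 42, 358]);
}
translate([196, 894, 0]) {
  translate([0, 0, 358]) cube([342, 354, 30]);
  cube([42, 42, 358]);
  translate([300, 0, 0]) cube([42, 42, 358]);
  translate([0, 312, 0]) cube([42, 42, 358]);
  translate([300, 312, 0]) cube([42, 42, 358]);
}
translate([-622, 130, 0]) {
  translate([0, 0, 358]) cube([342, 354, 30]);
  cube([42, 42, 358]);
  translate([300, 0, 0]) cube([42, 42, 358]);
  translate([0, 312, 0]) cube([42, 42, 358]);
  translate([300, 312, 0]) cube([42, 42, 358]);
}
translate([1014, 130, 0]) {
  translate([0, 0, 358]) cube([342, 354, 30]);
  cube([42, 42, 358]);
  translate([300, 0, 0]) cube([42, 42, 358]);
  translate([0, 312, 0]) cube([42, 42, 358]);
  translate([300, 312, 0]) cube([42, 42, 358]);
}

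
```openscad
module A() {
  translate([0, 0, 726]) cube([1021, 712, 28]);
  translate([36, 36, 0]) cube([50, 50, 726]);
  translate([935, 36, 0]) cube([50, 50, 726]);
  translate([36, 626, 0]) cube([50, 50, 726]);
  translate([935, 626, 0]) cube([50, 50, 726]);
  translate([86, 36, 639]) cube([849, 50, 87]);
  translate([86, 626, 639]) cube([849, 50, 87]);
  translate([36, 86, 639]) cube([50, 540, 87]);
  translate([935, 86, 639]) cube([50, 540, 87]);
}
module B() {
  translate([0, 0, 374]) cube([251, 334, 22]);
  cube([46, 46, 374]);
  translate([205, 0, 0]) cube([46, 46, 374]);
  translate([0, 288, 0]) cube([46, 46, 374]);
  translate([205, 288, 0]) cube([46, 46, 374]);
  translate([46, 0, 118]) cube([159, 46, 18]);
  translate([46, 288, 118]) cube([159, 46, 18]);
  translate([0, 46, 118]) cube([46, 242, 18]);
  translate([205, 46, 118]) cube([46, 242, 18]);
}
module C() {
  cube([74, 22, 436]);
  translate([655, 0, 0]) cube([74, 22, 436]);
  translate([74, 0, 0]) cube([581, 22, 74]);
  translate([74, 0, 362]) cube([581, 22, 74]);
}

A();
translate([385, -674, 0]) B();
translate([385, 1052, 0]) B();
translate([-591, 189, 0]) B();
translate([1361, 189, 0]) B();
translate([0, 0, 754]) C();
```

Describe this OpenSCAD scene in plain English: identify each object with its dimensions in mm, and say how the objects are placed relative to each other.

A is a table with a 1021×712 mm rectangular top, 28 mm thick, top surface at z = 754 mm, supported by four 50×50 mm square legs, each inset 36 mm from the nearest pair of top edges, running from the floor. Four apron rails, 50 mm thick and 87 mm tall, run between adjacent legs with their top edges flush with the underside of the top and their outer faces flush with the legs' outer faces.

B is a four-legged stool. The seat is a 251×334×22 mm slab whose top surface is at z = 396 mm; four square legs, each 46×46 mm in cross-section, run from the floor (z = 0) to the underside of the seat, each flush with a corner of the seat. Four stretchers, 46 mm wide and 18 mm tall, connect adjacent legs with their undersides at z = 118 mm, each running between the inner faces of the legs it joins and aligned with the legs' outer faces on the other axis.

C is a picture frame with a 581×288 mm rectangular opening (x by z) and a uniform 74 mm border on every side. Frame depth is 22 mm along y. It is built from two vertical stiles running the full outside height and two horizontal rails spanning the gap between the stiles.

Four stools sit around the table at the −y, +y, −x, +x sides. The picture frame is on top of the table.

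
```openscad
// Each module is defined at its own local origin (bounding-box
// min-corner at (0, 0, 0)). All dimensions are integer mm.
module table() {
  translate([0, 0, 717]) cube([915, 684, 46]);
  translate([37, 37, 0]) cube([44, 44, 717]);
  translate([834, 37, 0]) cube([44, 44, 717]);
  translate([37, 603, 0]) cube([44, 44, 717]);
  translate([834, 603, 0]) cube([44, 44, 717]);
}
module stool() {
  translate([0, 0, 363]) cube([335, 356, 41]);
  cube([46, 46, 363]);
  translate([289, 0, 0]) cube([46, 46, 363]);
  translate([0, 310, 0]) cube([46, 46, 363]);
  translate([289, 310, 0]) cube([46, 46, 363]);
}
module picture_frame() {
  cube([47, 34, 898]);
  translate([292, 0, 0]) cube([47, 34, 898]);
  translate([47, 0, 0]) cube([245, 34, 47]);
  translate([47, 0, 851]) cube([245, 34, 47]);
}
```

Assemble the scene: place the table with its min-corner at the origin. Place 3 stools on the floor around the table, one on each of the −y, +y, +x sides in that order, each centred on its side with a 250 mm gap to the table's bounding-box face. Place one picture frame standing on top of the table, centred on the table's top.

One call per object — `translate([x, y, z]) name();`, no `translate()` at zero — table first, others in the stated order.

table();
translate([290, -606, 0]) stool();
translate([290, 934, 0]) stool();
translate([1165, 164, 0]) stool();
translate([288, 325, 763]) picture_frame();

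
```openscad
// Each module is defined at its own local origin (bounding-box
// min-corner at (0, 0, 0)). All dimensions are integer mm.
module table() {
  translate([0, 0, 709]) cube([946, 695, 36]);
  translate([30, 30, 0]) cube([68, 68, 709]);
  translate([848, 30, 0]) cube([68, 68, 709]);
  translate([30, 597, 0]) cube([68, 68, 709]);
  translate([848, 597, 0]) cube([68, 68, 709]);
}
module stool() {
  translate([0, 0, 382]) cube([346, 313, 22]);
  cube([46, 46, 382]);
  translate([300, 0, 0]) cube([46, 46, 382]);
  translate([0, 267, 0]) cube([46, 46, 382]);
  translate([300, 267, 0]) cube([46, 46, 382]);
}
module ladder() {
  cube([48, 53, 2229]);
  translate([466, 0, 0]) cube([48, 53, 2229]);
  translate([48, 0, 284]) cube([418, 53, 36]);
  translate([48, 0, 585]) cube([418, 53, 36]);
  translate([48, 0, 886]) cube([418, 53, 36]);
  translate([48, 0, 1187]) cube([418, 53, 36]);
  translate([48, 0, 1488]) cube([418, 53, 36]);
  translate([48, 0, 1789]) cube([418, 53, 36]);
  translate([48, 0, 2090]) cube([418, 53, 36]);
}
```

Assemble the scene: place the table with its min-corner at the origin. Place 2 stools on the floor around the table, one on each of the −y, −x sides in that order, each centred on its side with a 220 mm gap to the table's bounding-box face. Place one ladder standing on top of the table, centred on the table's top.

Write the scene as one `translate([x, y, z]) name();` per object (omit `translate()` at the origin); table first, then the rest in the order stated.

table();
translate([300, -533, 0]) stool();
translate([-566, 191, 0]) stool();
translate([216, 321, 745]) ladder();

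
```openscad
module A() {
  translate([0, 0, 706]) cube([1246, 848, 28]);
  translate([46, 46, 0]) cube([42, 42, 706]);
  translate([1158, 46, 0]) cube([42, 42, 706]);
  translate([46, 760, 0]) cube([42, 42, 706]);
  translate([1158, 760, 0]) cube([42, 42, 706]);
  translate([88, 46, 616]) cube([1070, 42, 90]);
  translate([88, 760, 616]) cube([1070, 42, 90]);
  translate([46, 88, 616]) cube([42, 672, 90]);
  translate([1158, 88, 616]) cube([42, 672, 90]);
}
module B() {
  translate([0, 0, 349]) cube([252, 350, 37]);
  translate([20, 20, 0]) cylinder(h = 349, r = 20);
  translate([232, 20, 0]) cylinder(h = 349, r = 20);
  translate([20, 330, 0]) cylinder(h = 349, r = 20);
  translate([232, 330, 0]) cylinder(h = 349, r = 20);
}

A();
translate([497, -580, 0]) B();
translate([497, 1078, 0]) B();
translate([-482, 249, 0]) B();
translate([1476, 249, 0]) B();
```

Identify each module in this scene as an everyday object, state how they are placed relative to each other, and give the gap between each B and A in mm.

A is a table. B is a stool. Four stools sit around the table at the −y, +y, −x, +x sides. The gap between each stool and the table is 230 mm.

Each stool's nearest face is 230 mm from the table's bounding box.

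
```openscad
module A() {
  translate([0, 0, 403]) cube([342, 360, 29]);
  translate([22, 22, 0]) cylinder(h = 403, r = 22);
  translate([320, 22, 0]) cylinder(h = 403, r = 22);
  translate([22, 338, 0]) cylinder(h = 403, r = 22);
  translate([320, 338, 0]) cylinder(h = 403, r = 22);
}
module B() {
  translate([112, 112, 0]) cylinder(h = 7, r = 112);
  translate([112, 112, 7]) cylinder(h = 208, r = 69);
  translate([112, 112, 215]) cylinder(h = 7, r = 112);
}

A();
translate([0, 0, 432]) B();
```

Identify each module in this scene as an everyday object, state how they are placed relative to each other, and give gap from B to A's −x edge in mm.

The spool's min-x is at 0; the stool's min-x is 0; gap = 0 mm.

A is a stool. B is a spool. The spool is on top of the stool. The gap from the spool to the stool's −x edge is 0 mm.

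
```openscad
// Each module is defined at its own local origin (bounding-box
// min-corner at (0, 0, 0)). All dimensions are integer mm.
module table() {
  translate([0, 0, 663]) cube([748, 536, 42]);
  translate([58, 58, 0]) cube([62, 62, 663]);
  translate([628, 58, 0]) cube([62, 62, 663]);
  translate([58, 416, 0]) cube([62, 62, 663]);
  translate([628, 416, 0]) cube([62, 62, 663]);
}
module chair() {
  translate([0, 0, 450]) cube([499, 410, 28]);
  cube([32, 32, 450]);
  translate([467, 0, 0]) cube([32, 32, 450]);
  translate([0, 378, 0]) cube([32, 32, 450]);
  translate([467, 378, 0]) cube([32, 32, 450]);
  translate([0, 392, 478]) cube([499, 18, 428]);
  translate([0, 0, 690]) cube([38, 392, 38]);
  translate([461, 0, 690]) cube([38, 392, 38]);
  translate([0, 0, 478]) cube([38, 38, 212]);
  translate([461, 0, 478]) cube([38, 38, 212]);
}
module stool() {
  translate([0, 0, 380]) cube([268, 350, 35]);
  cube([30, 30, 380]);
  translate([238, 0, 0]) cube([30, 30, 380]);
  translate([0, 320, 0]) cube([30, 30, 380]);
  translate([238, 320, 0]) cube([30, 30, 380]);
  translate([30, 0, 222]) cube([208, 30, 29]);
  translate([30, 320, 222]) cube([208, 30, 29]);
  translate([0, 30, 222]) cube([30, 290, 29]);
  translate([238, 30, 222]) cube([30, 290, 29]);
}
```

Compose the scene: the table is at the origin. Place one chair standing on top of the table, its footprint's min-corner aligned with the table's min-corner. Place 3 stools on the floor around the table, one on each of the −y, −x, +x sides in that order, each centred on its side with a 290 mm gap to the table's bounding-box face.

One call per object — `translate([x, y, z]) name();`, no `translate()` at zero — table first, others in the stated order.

table();
translate([0, 0, 705]) chair();
translate([240, -640, 0]) stool();
translate([-558, 93, 0]) stool();
translate([1038, 93, 0]) stool();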